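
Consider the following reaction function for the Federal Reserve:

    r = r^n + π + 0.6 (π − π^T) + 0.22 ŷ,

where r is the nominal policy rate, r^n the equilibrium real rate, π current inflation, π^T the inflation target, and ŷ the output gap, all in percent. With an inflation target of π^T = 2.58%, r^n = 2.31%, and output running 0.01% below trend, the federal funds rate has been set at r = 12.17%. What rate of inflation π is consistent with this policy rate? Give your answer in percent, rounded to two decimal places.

7.13%

Output 0.01% below potential → ŷ = -0.01.
Collecting π: r = r^n + (1 + 0.6) π − 0.6 π^T + 0.22 ŷ
1.6 π = 12.17 − 2.31 + 0.6 × 2.58 − 0.22 × (-0.01) = 11.4102
π = 11.4102 / 1.6 = 7.13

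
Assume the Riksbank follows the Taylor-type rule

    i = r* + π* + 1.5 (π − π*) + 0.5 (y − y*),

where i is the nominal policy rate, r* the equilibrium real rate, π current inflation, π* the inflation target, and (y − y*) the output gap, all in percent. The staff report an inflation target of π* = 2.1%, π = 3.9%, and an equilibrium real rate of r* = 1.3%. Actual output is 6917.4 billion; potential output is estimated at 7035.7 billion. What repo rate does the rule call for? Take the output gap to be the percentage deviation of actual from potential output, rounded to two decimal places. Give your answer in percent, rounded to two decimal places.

Output gap = 100 × (6917.4 − 7035.7) / 7035.7 = -1.68%.
i = 1.30 + 2.10 + 1.5 × (3.90 − 2.10) + 0.5 × (-1.68)
   = 1.30 + 2.1 + 2.7 − 0.84 = 5.26

5.26%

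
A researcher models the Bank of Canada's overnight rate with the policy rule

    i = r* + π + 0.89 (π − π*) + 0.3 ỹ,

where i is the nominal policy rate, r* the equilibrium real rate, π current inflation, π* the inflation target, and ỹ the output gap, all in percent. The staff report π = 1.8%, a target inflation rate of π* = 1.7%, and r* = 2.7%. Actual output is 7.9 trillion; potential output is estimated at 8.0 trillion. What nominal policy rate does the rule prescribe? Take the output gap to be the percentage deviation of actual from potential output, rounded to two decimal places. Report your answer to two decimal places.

4.21%

Output gap = 100 × (7.9 − 8.0) / 8.0 = -1.25%.
i = 2.70 + 1.80 + 0.89 × (1.80 − 1.70) + 0.3 × (-1.25)
   = 2.70 + 1.8 + 0.089 − 0.375 = 4.21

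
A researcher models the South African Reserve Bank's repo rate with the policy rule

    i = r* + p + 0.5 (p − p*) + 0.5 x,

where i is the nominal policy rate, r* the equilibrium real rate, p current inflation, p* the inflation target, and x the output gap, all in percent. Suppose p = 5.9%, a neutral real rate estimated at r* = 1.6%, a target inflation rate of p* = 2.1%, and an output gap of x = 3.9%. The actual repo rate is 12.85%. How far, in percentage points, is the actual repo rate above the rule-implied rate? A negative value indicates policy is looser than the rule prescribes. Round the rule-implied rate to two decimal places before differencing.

1.50 pp

i = 1.6 + 5.9 + 0.5 × (5.9 − 2.1) + 0.5 × 3.9
   = 1.6 + 5.9 + 1.9 + 1.95 = 11.35
Deviation = 12.85 − 11.35 = 1.50 pp.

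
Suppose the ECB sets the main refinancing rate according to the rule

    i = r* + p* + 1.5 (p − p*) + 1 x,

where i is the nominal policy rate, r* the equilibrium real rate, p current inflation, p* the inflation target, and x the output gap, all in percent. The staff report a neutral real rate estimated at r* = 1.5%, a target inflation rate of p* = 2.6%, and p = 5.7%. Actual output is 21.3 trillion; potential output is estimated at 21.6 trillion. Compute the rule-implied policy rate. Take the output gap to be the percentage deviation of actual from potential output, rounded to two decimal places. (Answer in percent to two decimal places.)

Output gap = 100 × (21.3 − 21.6) / 21.6 = -1.39%.
i = 1.50 + 2.60 + 1.5 × (5.70 − 2.60) + 1 × (-1.39)
   = 1.50 + 2.6 + 4.65 − 1.39 = 7.36

7.36%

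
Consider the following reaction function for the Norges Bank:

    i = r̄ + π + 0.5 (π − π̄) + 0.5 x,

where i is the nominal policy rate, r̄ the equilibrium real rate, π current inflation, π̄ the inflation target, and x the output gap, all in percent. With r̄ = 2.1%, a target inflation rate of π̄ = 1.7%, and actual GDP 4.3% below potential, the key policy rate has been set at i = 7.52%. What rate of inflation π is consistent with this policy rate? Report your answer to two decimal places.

5.61%

Output 4.3% below potential → x = -4.3.
Collecting π: i = r̄ + (1 + 0.5) π − 0.5 π̄ + 0.5 x
1.5 π = 7.52 − 2.1 + 0.5 × 1.7 − 0.5 × (-4.3) = 8.42
π = 8.42 / 1.5 = 5.61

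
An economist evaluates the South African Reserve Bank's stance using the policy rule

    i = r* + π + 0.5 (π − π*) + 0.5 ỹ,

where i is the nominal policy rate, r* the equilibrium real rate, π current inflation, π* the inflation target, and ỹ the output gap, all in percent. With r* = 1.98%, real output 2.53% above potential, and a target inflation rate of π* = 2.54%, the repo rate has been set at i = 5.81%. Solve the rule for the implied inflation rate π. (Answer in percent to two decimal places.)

2.56%

Output 2.53% above potential → ỹ = 2.53.
Collecting π: i = r* + (1 + 0.5) π − 0.5 π* + 0.5 ỹ
1.5 π = 5.81 − 1.98 + 0.5 × 2.54 − 0.5 × 2.53 = 3.835
π = 3.835 / 1.5 = 2.56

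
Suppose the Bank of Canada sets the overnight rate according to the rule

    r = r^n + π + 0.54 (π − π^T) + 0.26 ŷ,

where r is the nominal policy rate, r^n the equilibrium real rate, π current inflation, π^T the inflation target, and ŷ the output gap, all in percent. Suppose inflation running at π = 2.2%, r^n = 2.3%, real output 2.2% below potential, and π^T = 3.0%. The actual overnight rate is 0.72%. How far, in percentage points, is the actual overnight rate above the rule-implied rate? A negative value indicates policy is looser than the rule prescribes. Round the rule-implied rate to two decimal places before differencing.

Output 2.2% below potential → ŷ = -2.2.
r = 2.3 + 2.2 + 0.54 × (2.2 − 3.0) + 0.26 × (-2.2)
   = 2.3 + 2.2 − 0.432 − 0.572 = 3.50
Deviation = 0.72 − 3.50 = -2.78 pp.

-2.78 pp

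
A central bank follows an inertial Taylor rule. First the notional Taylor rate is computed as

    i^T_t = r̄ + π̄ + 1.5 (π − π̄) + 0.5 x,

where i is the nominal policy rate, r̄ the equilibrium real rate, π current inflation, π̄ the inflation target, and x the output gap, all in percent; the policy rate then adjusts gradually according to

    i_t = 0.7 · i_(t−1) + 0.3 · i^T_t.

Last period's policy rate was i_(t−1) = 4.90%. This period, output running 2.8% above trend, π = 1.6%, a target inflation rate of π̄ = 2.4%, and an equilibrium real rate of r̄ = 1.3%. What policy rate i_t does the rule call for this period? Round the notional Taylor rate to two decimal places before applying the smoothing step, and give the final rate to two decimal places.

4.60%

Output 2.8% above potential → x = 2.8.
i^T_t = 1.3 + 2.4 + 1.5 × (1.6 − 2.4) + 0.5 × 2.8
   = 1.3 + 2.4 − 1.2 + 1.4 = 3.90
i_t = 0.7 × 4.90 + 0.3 × 3.90 = 3.43 + 1.17 = 4.60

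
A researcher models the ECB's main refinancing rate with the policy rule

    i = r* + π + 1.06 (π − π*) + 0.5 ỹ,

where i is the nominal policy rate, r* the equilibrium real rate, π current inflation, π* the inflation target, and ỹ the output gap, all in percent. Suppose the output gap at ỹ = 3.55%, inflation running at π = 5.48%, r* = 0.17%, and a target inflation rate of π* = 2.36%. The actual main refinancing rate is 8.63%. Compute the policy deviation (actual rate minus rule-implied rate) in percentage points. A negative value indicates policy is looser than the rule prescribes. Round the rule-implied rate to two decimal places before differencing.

i = 0.17 + 5.48 + 1.06 × (5.48 − 2.36) + 0.5 × 3.55
   = 0.17 + 5.48 + 3.3072 + 1.775 = 10.73
Deviation = 8.63 − 10.73 = -2.10 pp.

-2.10 pp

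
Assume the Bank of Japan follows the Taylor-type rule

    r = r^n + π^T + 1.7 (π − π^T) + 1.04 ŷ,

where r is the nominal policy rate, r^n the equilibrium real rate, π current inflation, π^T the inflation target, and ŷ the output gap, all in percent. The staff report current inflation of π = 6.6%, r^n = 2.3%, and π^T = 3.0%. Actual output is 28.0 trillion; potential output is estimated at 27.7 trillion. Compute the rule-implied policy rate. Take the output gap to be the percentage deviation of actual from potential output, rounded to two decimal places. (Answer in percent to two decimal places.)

12.54%

Output gap = 100 × (28.0 − 27.7) / 27.7 = 1.08%.
r = 2.30 + 3.00 + 1.7 × (6.60 − 3.00) + 1.04 × 1.08
   = 2.30 + 3 + 6.12 + 1.1232 = 12.54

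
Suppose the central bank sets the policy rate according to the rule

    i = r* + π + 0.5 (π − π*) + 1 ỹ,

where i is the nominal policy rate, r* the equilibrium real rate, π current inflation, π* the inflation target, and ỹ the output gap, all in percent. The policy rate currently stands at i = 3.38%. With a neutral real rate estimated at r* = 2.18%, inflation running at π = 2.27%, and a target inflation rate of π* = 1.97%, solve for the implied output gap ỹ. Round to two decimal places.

1 ỹ = 3.38 − 2.18 − 2.27 − 0.5 × (2.27 − 1.97) = -1.22
ỹ = -1.22 / 1 = -1.22

-1.22%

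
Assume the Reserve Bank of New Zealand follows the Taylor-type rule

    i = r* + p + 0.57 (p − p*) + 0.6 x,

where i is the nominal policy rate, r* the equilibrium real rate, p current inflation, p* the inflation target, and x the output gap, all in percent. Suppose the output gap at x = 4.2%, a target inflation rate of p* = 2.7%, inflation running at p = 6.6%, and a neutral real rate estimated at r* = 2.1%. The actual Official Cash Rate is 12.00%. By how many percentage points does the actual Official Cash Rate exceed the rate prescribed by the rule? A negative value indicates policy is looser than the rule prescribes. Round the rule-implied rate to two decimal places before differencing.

i = 2.1 + 6.6 + 0.57 × (6.6 − 2.7) + 0.6 × 4.2
   = 2.1 + 6.6 + 2.223 + 2.52 = 13.44
Deviation = 12.00 − 13.44 = -1.44 pp.

-1.44 pp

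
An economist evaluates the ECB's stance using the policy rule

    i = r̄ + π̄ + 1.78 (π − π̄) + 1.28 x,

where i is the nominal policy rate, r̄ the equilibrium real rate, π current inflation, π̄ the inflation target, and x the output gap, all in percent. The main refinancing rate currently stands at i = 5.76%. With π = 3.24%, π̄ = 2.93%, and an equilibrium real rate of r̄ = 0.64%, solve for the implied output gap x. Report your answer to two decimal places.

1.28 x = 5.76 − 0.64 − 2.93 − 1.78 × (3.24 − 2.93) = 1.6382
x = 1.6382 / 1.28 = 1.28

1.28%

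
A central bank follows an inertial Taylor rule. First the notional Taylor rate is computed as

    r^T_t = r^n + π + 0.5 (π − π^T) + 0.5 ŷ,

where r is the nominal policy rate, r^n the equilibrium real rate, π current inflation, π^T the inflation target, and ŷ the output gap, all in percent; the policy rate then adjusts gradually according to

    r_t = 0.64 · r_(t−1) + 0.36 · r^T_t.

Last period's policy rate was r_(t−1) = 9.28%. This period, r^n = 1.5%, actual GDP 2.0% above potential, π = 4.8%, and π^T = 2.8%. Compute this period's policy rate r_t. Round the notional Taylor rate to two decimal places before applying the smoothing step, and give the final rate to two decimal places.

8.93%

Output 2.0% above potential → ŷ = 2.0.
r^T_t = 1.5 + 4.8 + 0.5 × (4.8 − 2.8) + 0.5 × 2.0
   = 1.5 + 4.8 + 1 + 1 = 8.30
r_t = 0.64 × 9.28 + 0.36 × 8.30 = 5.9392 + 2.988 = 8.93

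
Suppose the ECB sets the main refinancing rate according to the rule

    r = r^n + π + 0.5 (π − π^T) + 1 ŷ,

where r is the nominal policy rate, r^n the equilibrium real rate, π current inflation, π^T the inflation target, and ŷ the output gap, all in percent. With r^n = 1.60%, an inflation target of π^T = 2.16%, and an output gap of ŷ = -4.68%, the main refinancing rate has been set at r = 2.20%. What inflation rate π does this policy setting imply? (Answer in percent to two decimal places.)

4.24%

Collecting π: r = r^n + (1 + 0.5) π − 0.5 π^T + 1 ŷ
1.5 π = 2.20 − 1.60 + 0.5 × 2.16 − 1 × (-4.68) = 6.36
π = 6.36 / 1.5 = 4.24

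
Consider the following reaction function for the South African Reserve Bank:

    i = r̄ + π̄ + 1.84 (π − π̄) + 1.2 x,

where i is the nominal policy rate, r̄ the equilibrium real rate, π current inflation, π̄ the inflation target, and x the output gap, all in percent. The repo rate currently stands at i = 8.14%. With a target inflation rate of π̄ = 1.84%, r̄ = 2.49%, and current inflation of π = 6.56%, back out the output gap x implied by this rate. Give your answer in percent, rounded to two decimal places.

1.2 x = 8.14 − 2.49 − 1.84 − 1.84 × (6.56 − 1.84) = -4.8748
x = -4.8748 / 1.2 = -4.06

-4.06%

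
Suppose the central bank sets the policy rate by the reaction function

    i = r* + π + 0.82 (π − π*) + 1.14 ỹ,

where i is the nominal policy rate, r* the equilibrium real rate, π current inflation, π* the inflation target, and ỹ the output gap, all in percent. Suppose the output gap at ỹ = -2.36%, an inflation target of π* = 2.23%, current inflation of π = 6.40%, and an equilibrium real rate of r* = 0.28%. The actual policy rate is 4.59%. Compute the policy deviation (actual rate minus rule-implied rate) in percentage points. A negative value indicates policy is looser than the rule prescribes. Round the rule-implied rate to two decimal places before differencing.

i = 0.28 + 6.40 + 0.82 × (6.40 − 2.23) + 1.14 × (-2.36)
   = 0.28 + 6.4 + 3.4194 − 2.6904 = 7.41
Deviation = 4.59 − 7.41 = -2.82 pp.

-2.82 pp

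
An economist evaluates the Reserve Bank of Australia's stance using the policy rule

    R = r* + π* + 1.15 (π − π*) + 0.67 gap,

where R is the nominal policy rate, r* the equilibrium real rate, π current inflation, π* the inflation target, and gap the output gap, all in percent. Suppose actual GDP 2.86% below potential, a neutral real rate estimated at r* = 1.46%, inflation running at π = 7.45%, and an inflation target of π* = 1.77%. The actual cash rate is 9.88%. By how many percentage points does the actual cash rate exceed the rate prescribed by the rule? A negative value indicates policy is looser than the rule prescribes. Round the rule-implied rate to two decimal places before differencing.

2.03 pp

Output 2.86% below potential → gap = -2.86.
R = 1.46 + 1.77 + 1.15 × (7.45 − 1.77) + 0.67 × (-2.86)
   = 1.46 + 1.77 + 6.532 − 1.9162 = 7.85
Deviation = 9.88 − 7.85 = 2.03 pp.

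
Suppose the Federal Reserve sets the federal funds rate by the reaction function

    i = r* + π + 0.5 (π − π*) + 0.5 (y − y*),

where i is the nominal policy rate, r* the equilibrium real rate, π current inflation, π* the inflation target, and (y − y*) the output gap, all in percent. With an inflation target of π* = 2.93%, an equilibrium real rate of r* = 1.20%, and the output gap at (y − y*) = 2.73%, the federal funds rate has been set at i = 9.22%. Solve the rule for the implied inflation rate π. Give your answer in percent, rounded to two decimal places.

5.41%

Collecting π: i = r* + (1 + 0.5) π − 0.5 π* + 0.5 (y − y*)
1.5 π = 9.22 − 1.20 + 0.5 × 2.93 − 0.5 × 2.73 = 8.12
π = 8.12 / 1.5 = 5.41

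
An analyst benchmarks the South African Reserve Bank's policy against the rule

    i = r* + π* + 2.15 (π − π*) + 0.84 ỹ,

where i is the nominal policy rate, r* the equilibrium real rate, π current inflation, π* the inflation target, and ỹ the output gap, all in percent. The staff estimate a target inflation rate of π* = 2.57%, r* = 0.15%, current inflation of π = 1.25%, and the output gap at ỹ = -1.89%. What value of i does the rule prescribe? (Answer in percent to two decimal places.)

-1.71%

i = 0.15 + 2.57 + 2.15 × (1.25 − 2.57) + 0.84 × (-1.89)
   = 0.15 + 2.57 − 2.838 − 1.5876 = -1.71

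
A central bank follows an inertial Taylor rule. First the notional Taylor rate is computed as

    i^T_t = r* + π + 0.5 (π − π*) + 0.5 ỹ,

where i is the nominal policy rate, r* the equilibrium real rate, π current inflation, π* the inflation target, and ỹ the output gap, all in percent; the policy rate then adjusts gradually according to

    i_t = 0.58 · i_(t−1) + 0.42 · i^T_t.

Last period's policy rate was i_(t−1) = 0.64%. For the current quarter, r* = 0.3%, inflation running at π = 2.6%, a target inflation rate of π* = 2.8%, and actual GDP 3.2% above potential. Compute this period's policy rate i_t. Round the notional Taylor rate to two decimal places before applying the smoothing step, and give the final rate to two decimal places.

2.22%

Output 3.2% above potential → ỹ = 3.2.
i^T_t = 0.3 + 2.6 + 0.5 × (2.6 − 2.8) + 0.5 × 3.2
   = 0.3 + 2.6 − 0.1 + 1.6 = 4.40
i_t = 0.58 × 0.64 + 0.42 × 4.40 = 0.3712 + 1.848 = 2.22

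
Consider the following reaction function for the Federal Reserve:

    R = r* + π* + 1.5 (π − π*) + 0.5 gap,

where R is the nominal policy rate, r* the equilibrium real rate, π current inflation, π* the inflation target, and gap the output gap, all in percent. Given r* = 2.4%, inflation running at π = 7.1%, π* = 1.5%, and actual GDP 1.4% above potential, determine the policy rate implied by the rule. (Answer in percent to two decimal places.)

13.00%

Output 1.4% above potential → gap = 1.4.
R = 2.4 + 1.5 + 1.5 × (7.1 − 1.5) + 0.5 × 1.4
   = 2.4 + 1.5 + 8.4 + 0.7 = 13.00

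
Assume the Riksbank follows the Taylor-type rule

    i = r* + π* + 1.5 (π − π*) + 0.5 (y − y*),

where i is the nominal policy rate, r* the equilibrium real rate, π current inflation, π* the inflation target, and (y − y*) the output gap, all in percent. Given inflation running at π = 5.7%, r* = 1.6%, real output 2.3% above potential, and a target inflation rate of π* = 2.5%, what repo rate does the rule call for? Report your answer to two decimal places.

10.05%

Output 2.3% above potential → (y − y*) = 2.3.
i = 1.6 + 2.5 + 1.5 × (5.7 − 2.5) + 0.5 × 2.3
   = 1.6 + 2.5 + 4.8 + 1.15 = 10.05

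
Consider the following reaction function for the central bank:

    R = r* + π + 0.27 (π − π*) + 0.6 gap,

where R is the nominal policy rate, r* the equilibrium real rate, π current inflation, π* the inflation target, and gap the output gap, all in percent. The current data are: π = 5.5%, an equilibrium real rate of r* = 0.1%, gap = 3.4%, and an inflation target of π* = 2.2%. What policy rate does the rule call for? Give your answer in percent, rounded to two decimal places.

R = 0.1 + 5.5 + 0.27 × (5.5 − 2.2) + 0.6 × 3.4
   = 0.1 + 5.5 + 0.891 + 2.04 = 8.53

8.53%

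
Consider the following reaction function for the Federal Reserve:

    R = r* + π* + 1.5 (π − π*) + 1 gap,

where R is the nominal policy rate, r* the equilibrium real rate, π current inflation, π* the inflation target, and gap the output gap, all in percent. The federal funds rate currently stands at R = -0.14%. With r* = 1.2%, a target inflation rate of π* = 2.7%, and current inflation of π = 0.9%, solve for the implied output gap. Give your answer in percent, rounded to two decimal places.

1 gap = -0.14 − 1.2 − 2.7 − 1.5 × (0.9 − 2.7) = -1.34
gap = -1.34 / 1 = -1.34

-1.34%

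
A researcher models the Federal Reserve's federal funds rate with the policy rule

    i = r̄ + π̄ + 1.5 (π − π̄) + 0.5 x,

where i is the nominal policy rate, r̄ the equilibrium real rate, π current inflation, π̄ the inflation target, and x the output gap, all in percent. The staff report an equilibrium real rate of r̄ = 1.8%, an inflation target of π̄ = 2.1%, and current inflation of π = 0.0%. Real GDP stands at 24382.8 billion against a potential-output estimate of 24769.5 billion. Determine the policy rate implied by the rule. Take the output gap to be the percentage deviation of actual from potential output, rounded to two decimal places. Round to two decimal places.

Output gap = 100 × (24382.8 − 24769.5) / 24769.5 = -1.56%.
i = 1.80 + 2.10 + 1.5 × (0.00 − 2.10) + 0.5 × (-1.56)
   = 1.80 + 2.1 − 3.15 − 0.78 = -0.03

-0.03%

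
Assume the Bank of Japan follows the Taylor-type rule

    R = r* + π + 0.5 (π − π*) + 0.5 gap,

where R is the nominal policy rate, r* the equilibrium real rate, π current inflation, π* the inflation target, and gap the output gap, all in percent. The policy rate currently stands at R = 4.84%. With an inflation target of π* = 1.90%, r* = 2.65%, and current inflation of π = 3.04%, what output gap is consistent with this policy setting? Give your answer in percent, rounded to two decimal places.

0.5 gap = 4.84 − 2.65 − 3.04 − 0.5 × (3.04 − 1.90) = -1.42
gap = -1.42 / 0.5 = -2.84

-2.84%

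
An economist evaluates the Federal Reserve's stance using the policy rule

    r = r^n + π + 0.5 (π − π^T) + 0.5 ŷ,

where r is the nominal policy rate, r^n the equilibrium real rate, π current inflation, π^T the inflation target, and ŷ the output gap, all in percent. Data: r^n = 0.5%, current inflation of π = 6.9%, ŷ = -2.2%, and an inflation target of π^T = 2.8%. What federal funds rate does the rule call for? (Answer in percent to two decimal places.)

r = 0.5 + 6.9 + 0.5 × (6.9 − 2.8) + 0.5 × (-2.2)
   = 0.5 + 6.9 + 2.05 − 1.1 = 8.35

8.35%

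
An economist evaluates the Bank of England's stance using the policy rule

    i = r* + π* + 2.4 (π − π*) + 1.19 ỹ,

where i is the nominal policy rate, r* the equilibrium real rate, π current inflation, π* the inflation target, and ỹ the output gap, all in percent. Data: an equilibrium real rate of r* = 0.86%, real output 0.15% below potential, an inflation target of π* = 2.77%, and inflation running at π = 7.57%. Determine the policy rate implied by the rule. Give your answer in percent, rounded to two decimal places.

14.97%

Output 0.15% below potential → ỹ = -0.15.
i = 0.86 + 2.77 + 2.4 × (7.57 − 2.77) + 1.19 × (-0.15)
   = 0.86 + 2.77 + 11.52 − 0.1785 = 14.97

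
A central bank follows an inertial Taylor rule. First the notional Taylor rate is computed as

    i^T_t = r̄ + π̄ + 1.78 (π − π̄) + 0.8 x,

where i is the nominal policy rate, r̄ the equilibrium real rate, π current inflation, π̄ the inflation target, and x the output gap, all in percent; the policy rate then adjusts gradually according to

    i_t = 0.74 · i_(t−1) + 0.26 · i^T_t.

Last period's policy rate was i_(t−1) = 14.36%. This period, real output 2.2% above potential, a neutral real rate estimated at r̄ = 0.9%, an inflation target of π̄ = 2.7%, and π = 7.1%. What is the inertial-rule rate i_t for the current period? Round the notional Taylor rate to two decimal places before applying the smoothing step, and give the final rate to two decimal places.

14.06%

Output 2.2% above potential → x = 2.2.
i^T_t = 0.9 + 2.7 + 1.78 × (7.1 − 2.7) + 0.8 × 2.2
   = 0.9 + 2.7 + 7.832 + 1.76 = 13.19
i_t = 0.74 × 14.36 + 0.26 × 13.19 = 10.6264 + 3.4294 = 14.06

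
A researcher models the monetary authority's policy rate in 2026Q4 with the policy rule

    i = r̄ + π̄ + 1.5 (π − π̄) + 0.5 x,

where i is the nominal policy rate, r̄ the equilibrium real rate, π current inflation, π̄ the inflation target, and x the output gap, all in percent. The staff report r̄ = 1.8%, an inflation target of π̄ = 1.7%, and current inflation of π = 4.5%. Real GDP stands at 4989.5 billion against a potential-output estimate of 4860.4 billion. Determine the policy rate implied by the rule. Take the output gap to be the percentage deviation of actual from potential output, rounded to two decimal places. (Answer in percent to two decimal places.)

9.03%

Output gap = 100 × (4989.5 − 4860.4) / 4860.4 = 2.66%.
i = 1.80 + 1.70 + 1.5 × (4.50 − 1.70) + 0.5 × 2.66
   = 1.80 + 1.7 + 4.2 + 1.33 = 9.03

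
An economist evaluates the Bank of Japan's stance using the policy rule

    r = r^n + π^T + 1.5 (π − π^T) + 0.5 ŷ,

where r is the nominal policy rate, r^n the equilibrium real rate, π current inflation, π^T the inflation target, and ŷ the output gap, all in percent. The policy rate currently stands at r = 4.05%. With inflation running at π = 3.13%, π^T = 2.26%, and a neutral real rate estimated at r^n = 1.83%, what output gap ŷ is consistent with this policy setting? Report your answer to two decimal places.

0.5 ŷ = 4.05 − 1.83 − 2.26 − 1.5 × (3.13 − 2.26) = -1.345
ŷ = -1.345 / 0.5 = -2.69

-2.69%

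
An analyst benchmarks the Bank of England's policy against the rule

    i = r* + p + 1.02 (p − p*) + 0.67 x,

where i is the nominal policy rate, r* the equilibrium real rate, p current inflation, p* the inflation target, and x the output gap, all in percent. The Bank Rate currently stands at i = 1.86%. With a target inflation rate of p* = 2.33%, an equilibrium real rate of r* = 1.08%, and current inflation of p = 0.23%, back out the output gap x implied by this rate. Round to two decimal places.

0.67 x = 1.86 − 1.08 − 0.23 − 1.02 × (0.23 − 2.33) = 2.692
x = 2.692 / 0.67 = 4.02

4.02%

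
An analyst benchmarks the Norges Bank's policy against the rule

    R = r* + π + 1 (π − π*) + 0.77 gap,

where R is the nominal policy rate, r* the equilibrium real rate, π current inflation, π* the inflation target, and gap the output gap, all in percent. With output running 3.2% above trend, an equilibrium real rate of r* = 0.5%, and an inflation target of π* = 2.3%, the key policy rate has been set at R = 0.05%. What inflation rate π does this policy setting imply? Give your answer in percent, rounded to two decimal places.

Output 3.2% above potential → gap = 3.2.
Collecting π: R = r* + (1 + 1) π − 1 π* + 0.77 gap
2 π = 0.05 − 0.5 + 1 × 2.3 − 0.77 × 3.2 = -0.614
π = -0.614 / 2 = -0.31

-0.31%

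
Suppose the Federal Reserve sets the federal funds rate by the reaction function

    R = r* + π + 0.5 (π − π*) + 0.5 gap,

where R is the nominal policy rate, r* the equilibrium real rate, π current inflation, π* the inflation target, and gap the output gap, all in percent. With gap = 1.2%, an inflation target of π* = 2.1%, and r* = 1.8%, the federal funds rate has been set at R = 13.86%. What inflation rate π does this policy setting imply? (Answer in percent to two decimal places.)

Collecting π: R = r* + (1 + 0.5) π − 0.5 π* + 0.5 gap
1.5 π = 13.86 − 1.8 + 0.5 × 2.1 − 0.5 × 1.2 = 12.51
π = 12.51 / 1.5 = 8.34

8.34%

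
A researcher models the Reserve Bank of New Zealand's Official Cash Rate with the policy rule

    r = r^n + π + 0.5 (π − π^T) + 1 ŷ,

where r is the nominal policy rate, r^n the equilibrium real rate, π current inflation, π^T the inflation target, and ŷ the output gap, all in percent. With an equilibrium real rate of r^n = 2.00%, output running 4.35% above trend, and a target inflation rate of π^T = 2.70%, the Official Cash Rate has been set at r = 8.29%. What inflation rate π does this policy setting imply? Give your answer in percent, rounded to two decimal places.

Output 4.35% above potential → ŷ = 4.35.
Collecting π: r = r^n + (1 + 0.5) π − 0.5 π^T + 1 ŷ
1.5 π = 8.29 − 2.00 + 0.5 × 2.70 − 1 × 4.35 = 3.29
π = 3.29 / 1.5 = 2.19

2.19%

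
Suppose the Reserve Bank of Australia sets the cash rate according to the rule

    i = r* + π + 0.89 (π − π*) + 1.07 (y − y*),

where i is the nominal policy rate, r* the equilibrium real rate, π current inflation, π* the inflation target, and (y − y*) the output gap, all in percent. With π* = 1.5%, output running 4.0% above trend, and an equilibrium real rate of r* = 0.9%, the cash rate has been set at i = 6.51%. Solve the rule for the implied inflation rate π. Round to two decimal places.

1.41%

Output 4.0% above potential → (y − y*) = 4.0.
Collecting π: i = r* + (1 + 0.89) π − 0.89 π* + 1.07 (y − y*)
1.89 π = 6.51 − 0.9 + 0.89 × 1.5 − 1.07 × 4.0 = 2.665
π = 2.665 / 1.89 = 1.41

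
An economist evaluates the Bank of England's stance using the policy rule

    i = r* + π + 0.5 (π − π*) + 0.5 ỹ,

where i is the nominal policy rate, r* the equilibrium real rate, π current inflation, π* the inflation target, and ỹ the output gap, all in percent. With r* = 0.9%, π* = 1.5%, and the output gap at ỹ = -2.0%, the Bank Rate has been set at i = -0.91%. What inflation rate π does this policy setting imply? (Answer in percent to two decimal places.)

-0.04%

Collecting π: i = r* + (1 + 0.5) π − 0.5 π* + 0.5 ỹ
1.5 π = -0.91 − 0.9 + 0.5 × 1.5 − 0.5 × (-2.0) = -0.06
π = -0.06 / 1.5 = -0.04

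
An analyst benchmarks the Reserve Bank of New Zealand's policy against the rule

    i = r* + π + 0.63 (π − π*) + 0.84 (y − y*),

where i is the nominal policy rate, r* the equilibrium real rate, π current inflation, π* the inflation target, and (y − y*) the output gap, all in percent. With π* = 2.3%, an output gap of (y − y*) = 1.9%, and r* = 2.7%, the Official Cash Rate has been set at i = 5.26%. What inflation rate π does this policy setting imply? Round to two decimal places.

1.48%

Collecting π: i = r* + (1 + 0.63) π − 0.63 π* + 0.84 (y − y*)
1.63 π = 5.26 − 2.7 + 0.63 × 2.3 − 0.84 × 1.9 = 2.413
π = 2.413 / 1.63 = 1.48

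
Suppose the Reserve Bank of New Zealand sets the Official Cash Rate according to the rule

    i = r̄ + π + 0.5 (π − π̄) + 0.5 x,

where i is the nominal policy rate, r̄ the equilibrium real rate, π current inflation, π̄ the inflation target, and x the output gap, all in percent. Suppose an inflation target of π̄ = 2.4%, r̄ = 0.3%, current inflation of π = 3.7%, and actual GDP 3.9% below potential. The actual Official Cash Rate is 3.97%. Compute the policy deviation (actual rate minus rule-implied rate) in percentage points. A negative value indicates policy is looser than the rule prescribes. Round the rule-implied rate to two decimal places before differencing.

Output 3.9% below potential → x = -3.9.
i = 0.3 + 3.7 + 0.5 × (3.7 − 2.4) + 0.5 × (-3.9)
   = 0.3 + 3.7 + 0.65 − 1.95 = 2.70
Deviation = 3.97 − 2.70 = 1.27 pp.

1.27 pp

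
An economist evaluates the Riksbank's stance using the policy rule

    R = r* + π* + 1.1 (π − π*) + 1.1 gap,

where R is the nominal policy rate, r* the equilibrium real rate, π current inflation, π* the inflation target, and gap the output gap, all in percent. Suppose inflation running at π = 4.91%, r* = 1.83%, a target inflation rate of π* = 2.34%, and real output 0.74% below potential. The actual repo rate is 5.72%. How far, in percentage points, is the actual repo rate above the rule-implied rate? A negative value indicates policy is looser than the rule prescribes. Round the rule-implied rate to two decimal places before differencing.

Output 0.74% below potential → gap = -0.74.
R = 1.83 + 2.34 + 1.1 × (4.91 − 2.34) + 1.1 × (-0.74)
   = 1.83 + 2.34 + 2.827 − 0.814 = 6.18
Deviation = 5.72 − 6.18 = -0.46 pp.

-0.46 pp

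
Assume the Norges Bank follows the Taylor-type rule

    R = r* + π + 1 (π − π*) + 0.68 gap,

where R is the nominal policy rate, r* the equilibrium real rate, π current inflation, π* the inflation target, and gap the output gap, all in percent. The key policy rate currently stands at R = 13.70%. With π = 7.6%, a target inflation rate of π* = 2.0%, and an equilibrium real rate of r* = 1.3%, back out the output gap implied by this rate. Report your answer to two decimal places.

-1.18%

0.68 gap = 13.70 − 1.3 − 7.6 − 1 × (7.6 − 2.0) = -0.8
gap = -0.8 / 0.68 = -1.18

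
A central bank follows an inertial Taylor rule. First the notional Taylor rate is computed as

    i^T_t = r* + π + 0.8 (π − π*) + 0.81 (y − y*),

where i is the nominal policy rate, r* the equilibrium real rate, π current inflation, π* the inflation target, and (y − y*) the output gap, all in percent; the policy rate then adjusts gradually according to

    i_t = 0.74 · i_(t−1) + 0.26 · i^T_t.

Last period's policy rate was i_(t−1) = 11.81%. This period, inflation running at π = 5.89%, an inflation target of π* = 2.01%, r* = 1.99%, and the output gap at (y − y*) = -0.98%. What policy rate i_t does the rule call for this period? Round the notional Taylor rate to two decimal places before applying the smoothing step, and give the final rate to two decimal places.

11.39%

i^T_t = 1.99 + 5.89 + 0.8 × (5.89 − 2.01) + 0.81 × (-0.98)
   = 1.99 + 5.89 + 3.104 − 0.7938 = 10.19
i_t = 0.74 × 11.81 + 0.26 × 10.19 = 8.7394 + 2.6494 = 11.39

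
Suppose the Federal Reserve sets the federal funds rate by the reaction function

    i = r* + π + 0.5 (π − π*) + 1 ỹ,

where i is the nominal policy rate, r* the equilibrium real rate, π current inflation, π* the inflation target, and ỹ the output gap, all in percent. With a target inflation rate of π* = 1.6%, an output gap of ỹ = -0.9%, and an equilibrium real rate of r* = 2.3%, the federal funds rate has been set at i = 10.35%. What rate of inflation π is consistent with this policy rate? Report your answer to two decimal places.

6.50%

Collecting π: i = r* + (1 + 0.5) π − 0.5 π* + 1 ỹ
1.5 π = 10.35 − 2.3 + 0.5 × 1.6 − 1 × (-0.9) = 9.75
π = 9.75 / 1.5 = 6.50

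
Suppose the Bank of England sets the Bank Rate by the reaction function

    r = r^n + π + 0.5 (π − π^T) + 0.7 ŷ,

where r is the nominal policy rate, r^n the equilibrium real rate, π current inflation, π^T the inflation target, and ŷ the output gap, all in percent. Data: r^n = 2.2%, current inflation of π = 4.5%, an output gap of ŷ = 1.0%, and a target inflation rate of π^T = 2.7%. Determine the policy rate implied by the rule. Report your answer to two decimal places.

r = 2.2 + 4.5 + 0.5 × (4.5 − 2.7) + 0.7 × 1.0
   = 2.2 + 4.5 + 0.9 + 0.7 = 8.30

8.30%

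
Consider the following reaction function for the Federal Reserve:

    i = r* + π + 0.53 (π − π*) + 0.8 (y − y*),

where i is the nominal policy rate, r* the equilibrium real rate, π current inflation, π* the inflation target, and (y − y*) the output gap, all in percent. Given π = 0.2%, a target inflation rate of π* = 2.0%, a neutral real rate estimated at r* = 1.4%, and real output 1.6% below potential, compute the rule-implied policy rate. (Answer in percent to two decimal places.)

Output 1.6% below potential → (y − y*) = -1.6.
i = 1.4 + 0.2 + 0.53 × (0.2 − 2.0) + 0.8 × (-1.6)
   = 1.4 + 0.2 − 0.954 − 1.28 = -0.63

-0.63%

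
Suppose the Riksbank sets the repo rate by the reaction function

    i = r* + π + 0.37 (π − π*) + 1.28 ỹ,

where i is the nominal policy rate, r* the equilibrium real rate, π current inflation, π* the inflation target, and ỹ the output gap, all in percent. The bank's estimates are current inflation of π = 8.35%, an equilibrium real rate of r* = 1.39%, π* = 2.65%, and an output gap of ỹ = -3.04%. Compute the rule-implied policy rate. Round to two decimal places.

7.96%

i = 1.39 + 8.35 + 0.37 × (8.35 − 2.65) + 1.28 × (-3.04)
   = 1.39 + 8.35 + 2.109 − 3.8912 = 7.96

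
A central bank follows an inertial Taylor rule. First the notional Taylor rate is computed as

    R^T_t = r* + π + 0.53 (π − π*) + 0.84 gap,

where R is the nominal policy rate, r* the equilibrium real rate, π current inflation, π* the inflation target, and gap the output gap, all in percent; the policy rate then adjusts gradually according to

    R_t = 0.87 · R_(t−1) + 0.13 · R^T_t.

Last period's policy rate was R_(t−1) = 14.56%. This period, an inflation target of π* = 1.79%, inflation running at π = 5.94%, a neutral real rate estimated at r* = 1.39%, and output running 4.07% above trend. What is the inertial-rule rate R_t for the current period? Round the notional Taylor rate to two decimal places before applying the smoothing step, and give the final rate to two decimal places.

Output 4.07% above potential → gap = 4.07.
R^T_t = 1.39 + 5.94 + 0.53 × (5.94 − 1.79) + 0.84 × 4.07
   = 1.39 + 5.94 + 2.1995 + 3.4188 = 12.95
R_t = 0.87 × 14.56 + 0.13 × 12.95 = 12.6672 + 1.6835 = 14.35

14.35%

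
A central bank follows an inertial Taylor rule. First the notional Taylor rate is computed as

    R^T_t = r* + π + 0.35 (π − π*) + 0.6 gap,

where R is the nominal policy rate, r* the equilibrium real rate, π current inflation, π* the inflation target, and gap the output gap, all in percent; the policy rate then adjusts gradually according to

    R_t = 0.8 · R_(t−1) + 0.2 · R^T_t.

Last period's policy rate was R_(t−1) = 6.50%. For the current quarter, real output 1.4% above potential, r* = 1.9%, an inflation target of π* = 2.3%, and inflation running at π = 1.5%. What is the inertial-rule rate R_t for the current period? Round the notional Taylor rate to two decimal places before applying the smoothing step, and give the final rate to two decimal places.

Output 1.4% above potential → gap = 1.4.
R^T_t = 1.9 + 1.5 + 0.35 × (1.5 − 2.3) + 0.6 × 1.4
   = 1.9 + 1.5 − 0.28 + 0.84 = 3.96
R_t = 0.8 × 6.50 + 0.2 × 3.96 = 5.2 + 0.792 = 5.99

5.99%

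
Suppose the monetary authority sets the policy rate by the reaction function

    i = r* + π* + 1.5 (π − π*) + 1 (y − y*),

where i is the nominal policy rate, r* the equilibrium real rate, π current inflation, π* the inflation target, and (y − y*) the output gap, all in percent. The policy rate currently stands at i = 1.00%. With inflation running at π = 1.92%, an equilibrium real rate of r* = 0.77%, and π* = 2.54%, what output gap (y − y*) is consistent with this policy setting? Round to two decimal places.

-1.38%

1 (y − y*) = 1.00 − 0.77 − 2.54 − 1.5 × (1.92 − 2.54) = -1.38
(y − y*) = -1.38 / 1 = -1.38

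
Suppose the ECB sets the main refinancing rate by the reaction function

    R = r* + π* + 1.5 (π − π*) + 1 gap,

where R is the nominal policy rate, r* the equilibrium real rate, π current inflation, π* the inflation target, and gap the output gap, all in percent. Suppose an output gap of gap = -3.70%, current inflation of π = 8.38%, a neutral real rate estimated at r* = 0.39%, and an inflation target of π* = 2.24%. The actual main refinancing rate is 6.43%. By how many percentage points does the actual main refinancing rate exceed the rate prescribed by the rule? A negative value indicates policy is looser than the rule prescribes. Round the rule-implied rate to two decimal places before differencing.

-1.71 pp

R = 0.39 + 2.24 + 1.5 × (8.38 − 2.24) + 1 × (-3.70)
   = 0.39 + 2.24 + 9.21 − 3.7 = 8.14
Deviation = 6.43 − 8.14 = -1.71 pp.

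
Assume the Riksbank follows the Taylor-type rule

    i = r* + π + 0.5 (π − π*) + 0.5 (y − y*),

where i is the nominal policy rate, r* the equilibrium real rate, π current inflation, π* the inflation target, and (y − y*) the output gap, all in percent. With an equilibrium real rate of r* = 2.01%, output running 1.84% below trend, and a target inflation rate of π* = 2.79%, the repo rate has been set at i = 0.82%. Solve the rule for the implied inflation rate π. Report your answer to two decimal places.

0.75%

Output 1.84% below potential → (y − y*) = -1.84.
Collecting π: i = r* + (1 + 0.5) π − 0.5 π* + 0.5 (y − y*)
1.5 π = 0.82 − 2.01 + 0.5 × 2.79 − 0.5 × (-1.84) = 1.125
π = 1.125 / 1.5 = 0.75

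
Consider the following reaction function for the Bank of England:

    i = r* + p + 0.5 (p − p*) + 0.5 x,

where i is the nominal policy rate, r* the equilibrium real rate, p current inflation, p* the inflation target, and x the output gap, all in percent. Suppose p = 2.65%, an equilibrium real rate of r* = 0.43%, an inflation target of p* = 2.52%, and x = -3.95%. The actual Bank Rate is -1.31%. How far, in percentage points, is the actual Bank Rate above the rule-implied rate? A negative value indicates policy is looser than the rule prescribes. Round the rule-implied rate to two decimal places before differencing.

i = 0.43 + 2.65 + 0.5 × (2.65 − 2.52) + 0.5 × (-3.95)
   = 0.43 + 2.65 + 0.065 − 1.975 = 1.17
Deviation = -1.31 − 1.17 = -2.48 pp.

-2.48 pp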